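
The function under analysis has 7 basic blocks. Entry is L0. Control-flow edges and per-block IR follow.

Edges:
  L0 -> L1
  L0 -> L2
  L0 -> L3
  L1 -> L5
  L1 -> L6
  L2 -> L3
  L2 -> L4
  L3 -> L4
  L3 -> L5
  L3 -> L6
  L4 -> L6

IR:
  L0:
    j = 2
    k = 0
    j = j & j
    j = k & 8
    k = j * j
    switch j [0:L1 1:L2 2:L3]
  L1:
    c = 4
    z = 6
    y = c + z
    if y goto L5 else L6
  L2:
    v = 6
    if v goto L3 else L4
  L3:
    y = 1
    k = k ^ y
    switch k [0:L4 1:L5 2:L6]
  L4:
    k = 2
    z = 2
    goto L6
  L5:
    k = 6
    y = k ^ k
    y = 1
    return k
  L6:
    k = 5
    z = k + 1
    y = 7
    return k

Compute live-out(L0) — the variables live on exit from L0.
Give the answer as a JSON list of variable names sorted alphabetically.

Per-block:
  L0 def {j,k} use ∅
  L1 def {c,y,z} use ∅
  L2 def {v} use ∅
  L3 def {k,y} use {k}
  L4 def {k,z} use ∅
  L5 def {k,y} use ∅
  L6 def {k,y,z} use ∅

Live sets:
  L0 li=∅ lo={k}
  L1 li=∅ lo=∅
  L2 li={k} lo={k}
  L3 li={k} lo=∅
  L4 li=∅ lo=∅
  L5 li=∅ lo=∅
  L6 li=∅ lo=∅

live-out(L0) = ["k"]

Answer: ["k"]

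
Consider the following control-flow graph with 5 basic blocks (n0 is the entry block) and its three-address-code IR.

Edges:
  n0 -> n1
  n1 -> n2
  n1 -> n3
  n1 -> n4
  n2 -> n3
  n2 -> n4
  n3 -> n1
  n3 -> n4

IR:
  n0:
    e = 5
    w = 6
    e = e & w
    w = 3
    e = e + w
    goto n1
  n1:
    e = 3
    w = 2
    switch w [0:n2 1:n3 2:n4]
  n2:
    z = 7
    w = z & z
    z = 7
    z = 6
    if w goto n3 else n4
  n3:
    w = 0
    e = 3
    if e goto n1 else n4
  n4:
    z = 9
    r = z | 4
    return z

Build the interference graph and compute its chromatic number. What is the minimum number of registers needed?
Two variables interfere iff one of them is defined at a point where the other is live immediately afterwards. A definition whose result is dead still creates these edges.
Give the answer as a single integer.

Answer: 2

Derivation:
def/use:
  n0: def={e,w} ue=∅
  n1: def={e,w} ue=∅
  n2: def={w,z} ue=∅
  n3: def={e,w} ue=∅
  n4: def={r,z} ue=∅

Backward fixpoint:
  n0: in=∅ out=∅
  n1: in=∅ out=∅
  n2: in=∅ out=∅
  n3: in=∅ out=∅
  n4: in=∅ out=∅

Interfere edges:
  e — {w}
  r — {z}
  w — {e,z}
  z — {r,w}

Colouring:
  lower bound: {e,w} mutually conflict ⇒ χ ≥ 2
  assign e→r1 r→r0 w→r0 z→r1 — no edge inside a register ⇒ χ ≤ 2
  χ = 2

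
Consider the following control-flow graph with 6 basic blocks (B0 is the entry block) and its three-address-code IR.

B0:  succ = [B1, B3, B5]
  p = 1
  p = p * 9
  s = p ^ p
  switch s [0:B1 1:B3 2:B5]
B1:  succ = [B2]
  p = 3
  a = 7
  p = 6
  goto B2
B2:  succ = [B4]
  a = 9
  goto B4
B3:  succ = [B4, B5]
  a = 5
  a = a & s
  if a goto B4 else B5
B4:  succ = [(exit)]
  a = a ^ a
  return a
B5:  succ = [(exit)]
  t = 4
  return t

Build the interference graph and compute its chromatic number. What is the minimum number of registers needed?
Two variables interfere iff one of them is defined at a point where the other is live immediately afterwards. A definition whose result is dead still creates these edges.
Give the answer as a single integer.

Answer: 2

Analysis:
Per-block:
  B0: def={p,s} ue=∅
  B1: def={a,p} ue=∅
  B2: def={a} ue=∅
  B3: def={a} ue={s}
  B4: def={a} ue={a}
  B5: def={t} ue=∅

Backward fixpoint:
  live B0: ∅→{s}
  live B1: ∅→∅
  live B2: ∅→{a}
  live B3: {s}→{a}
  live B4: {a}→∅
  live B5: ∅→∅

Interfere edges:
  a: {s}
  p: ∅
  s: {a}
  t: ∅

Registers:
  {a,s} pairwise interfere (2-clique) ⇒ χ ≥ 2
  assign a→c0 p→c0 s→c1 t→c0 — no edge inside a register ⇒ χ ≤ 2
  χ = 2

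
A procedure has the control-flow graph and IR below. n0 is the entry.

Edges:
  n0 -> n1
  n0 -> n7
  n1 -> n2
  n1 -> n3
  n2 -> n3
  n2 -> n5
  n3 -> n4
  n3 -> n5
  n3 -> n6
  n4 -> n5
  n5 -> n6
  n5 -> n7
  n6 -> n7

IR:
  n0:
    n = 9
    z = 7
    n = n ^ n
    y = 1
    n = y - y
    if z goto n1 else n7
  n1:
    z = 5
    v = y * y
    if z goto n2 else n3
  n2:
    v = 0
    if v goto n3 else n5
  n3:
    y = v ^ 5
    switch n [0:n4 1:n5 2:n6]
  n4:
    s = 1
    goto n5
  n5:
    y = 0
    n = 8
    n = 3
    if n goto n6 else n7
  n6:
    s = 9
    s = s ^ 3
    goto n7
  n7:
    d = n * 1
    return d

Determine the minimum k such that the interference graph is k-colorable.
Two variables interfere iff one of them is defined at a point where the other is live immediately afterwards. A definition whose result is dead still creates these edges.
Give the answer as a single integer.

Answer: 3

Analysis:
Per-block:
  n0: def={n,y,z} ue=∅
  n1: def={v,z} ue={y}
  n2: def={v} ue=∅
  n3: def={y} ue={n,v}
  n4: def={s} ue=∅
  n5: def={n,y} ue=∅
  n6: def={s} ue=∅
  n7: def={d} ue={n}

Backward fixpoint:
  n0: in=∅ out={n,y}
  n1: in={n,y} out={n,v}
  n2: in={n} out={n,v}
  n3: in={n,v} out={n}
  n4: in=∅ out=∅
  n5: in=∅ out={n}
  n6: in={n} out={n}
  n7: in={n} out=∅

Interference:
  d — ∅
  n — {s,v,y,z}
  s — {n}
  v — {n,z}
  y — {n,z}
  z — {n,v,y}

Chromatic number:
  clique {n,v,z} ⇒ need ≥ 3
  3-colouring: r0={d,n}  r1={s,z}  r2={v,y}
  χ = 3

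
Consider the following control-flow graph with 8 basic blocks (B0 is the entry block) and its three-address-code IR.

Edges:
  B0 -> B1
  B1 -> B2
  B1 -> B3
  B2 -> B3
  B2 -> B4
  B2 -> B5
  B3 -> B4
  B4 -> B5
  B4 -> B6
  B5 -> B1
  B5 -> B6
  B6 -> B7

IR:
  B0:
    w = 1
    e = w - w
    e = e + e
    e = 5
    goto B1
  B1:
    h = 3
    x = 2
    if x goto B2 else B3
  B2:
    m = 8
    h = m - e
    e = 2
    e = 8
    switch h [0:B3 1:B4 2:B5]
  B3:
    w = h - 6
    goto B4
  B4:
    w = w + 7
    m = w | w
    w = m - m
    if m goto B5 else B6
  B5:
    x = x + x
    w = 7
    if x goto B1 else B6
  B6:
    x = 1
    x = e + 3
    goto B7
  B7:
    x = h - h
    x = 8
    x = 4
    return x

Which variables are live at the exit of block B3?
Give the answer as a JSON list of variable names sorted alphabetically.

Answer: ["e", "h", "w", "x"]

Derivation:
Block summaries:
  B0: def={e,w} ue=∅
  B1: def={h,x} ue=∅
  B2: def={e,h,m} ue={e}
  B3: def={w} ue={h}
  B4: def={m,w} ue={w}
  B5: def={w,x} ue={x}
  B6: def={x} ue={e}
  B7: def={x} ue={h}

Live sets:
  B0 li=∅ lo={e,w}
  B1 li={e,w} lo={e,h,w,x}
  B2 li={e,w,x} lo={e,h,w,x}
  B3 li={e,h,x} lo={e,h,w,x}
  B4 li={e,h,w,x} lo={e,h,x}
  B5 li={e,h,x} lo={e,h,w}
  B6 li={e,h} lo={h}
  B7 li={h} lo=∅

live-out(B3) = ["e", "h", "w", "x"]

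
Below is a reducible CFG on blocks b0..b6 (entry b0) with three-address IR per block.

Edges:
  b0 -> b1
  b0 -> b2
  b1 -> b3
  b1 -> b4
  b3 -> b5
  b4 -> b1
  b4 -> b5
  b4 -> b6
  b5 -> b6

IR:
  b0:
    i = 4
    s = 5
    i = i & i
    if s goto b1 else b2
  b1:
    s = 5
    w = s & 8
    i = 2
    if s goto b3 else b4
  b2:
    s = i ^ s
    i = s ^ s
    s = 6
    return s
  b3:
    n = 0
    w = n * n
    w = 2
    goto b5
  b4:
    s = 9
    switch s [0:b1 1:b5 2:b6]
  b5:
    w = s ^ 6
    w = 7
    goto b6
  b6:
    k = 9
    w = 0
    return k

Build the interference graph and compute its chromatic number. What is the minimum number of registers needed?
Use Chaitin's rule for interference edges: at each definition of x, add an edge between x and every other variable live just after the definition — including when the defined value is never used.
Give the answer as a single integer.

def/use:
  b0: {i,s} / ∅
  b1: {i,s,w} / ∅
  b2: {i,s} / {i,s}
  b3: {n,w} / ∅
  b4: {s} / ∅
  b5: {w} / {s}
  b6: {k,w} / ∅

Backward fixpoint:
  b0 li=∅ lo={i,s}
  b1 li=∅ lo={s}
  b2 li={i,s} lo=∅
  b3 li={s} lo={s}
  b4 li=∅ lo={s}
  b5 li={s} lo=∅
  b6 li=∅ lo=∅

Interfere edges:
  i — {s}
  k — {w}
  n — {s}
  s — {i,n,w}
  w — {k,s}

Chromatic number:
  lower bound: {i,s} mutually conflict ⇒ χ ≥ 2
  2-colouring: R0={k,s}  R1={i,n,w}
  χ = 2

Answer: 2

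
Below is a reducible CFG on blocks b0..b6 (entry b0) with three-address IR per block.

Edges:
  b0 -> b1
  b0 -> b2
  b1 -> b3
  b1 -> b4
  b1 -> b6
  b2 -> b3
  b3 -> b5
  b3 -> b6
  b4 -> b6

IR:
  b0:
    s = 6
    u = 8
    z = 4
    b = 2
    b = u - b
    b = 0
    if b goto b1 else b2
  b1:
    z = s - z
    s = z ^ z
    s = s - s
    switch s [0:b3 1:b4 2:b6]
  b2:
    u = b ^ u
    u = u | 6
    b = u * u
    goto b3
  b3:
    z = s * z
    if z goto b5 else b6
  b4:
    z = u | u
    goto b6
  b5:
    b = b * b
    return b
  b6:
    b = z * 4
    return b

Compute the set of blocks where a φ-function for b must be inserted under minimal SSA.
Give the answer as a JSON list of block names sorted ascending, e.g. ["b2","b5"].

idom tree: b1←b0 b2←b0 b3←b0 b4←b1 b5←b3 b6←b0
Dom at joins:
  b3: preds {b1,b2}: {b0,b1} ∩ {b0,b2} = {b0}; idom=b0
  b6: preds {b1,b3,b4}: {b0,b1} ∩ {b0,b3} ∩ {b0,b1,b4} = {b0}; idom=b0

DF derivation:
  b3←b1: walk b1 to b0
  b3←b2: walk b2 to b0
  b6←b1: walk b1 to b0
  b6←b3: walk b3 to b0
  b6←b4: walk b4→b1 to b0
  b0 → ∅
  b1 → {b3,b6}
  b2 → {b3}
  b3 → {b6}
  b4 → {b6}
  b5 → ∅
  b6 → ∅

φ for b: defs {b0,b2,b5,b6}
  DF⁺ = {b3,b6}

Answer: ["b3", "b6"]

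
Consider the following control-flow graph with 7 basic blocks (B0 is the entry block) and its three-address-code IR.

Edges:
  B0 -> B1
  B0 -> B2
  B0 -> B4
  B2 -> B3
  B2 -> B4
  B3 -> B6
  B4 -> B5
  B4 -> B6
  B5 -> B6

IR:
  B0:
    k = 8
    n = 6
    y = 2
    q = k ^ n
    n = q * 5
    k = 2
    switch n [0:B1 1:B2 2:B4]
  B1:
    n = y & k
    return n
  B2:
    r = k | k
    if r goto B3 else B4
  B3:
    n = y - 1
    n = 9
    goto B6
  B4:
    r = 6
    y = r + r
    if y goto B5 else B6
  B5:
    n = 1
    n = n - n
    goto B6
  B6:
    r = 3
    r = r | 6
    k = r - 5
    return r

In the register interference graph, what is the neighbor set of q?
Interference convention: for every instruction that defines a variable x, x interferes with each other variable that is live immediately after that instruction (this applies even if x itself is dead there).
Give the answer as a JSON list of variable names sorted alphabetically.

Answer: ["y"]

Derivation:
Block summaries:
  B0: def={k,n,q,y} ue=∅
  B1: def={n} ue={k,y}
  B2: def={r} ue={k}
  B3: def={n} ue={y}
  B4: def={r,y} ue=∅
  B5: def={n} ue=∅
  B6: def={k,r} ue=∅

Liveness:
  live B0: ∅→{k,y}
  live B1: {k,y}→∅
  live B2: {k,y}→{y}
  live B3: {y}→∅
  live B4: ∅→∅
  live B5: ∅→∅
  live B6: ∅→∅

Interference:
  k↔{n,r,y}
  n↔{k,y}
  q↔{y}
  r↔{k,y}
  y↔{k,n,q,r}

N(q) = ["y"]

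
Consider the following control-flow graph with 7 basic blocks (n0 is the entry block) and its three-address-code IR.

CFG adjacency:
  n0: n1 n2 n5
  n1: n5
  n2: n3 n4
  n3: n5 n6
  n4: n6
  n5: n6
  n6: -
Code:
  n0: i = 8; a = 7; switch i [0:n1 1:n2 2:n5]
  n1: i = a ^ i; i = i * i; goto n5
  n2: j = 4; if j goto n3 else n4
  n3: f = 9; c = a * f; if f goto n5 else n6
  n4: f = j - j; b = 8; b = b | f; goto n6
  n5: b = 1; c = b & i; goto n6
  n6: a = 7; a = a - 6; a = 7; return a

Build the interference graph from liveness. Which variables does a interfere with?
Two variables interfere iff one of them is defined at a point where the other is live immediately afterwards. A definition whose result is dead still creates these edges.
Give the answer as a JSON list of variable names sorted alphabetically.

Per-block:
  n0: def={a,i} ue=∅
  n1: def={i} ue={a,i}
  n2: def={j} ue=∅
  n3: def={c,f} ue={a}
  n4: def={b,f} ue={j}
  n5: def={b,c} ue={i}
  n6: def={a} ue=∅

Liveness:
  n0 li=∅ lo={a,i}
  n1 li={a,i} lo={i}
  n2 li={a,i} lo={a,i,j}
  n3 li={a,i} lo={i}
  n4 li={j} lo=∅
  n5 li={i} lo=∅
  n6 li=∅ lo=∅

Conflict graph:
  a↔{f,i,j}
  b↔{f,i}
  c↔{f,i}
  f↔{a,b,c,i}
  i↔{a,b,c,f,j}
  j↔{a,i}

N(a) = ["f", "i", "j"]

Answer: ["f", "i", "j"]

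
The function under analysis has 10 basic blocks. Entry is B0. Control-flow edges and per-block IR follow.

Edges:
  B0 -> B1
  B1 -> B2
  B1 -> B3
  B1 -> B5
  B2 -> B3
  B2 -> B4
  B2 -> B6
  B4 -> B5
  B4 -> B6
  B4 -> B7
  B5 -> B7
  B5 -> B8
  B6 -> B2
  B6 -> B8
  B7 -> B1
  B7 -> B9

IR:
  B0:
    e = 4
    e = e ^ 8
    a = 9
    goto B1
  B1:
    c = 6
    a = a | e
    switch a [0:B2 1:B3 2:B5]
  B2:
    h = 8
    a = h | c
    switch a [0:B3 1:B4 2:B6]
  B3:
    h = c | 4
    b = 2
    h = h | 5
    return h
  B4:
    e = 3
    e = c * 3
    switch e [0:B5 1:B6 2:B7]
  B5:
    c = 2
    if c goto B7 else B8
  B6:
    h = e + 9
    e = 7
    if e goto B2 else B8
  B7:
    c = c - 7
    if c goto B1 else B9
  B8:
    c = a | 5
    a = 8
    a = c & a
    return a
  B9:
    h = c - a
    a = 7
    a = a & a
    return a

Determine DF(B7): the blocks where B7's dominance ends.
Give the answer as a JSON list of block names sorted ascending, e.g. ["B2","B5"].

idom tree: B1←B0 B2←B1 B3←B1 B4←B2 B5←B1 B6←B2 B7←B1 B8←B1 B9←B7
Join-block Dom:
  B1: preds {B0,B7}: {B0} ∩ {B0,B1,B7} = {B0}; idom=B0
  B2: preds {B1,B6}: {B0,B1} ∩ {B0,B1,B2,B6} = {B0,B1}; idom=B1
  B3: preds {B1,B2}: {B0,B1} ∩ {B0,B1,B2} = {B0,B1}; idom=B1
  B5: preds {B1,B4}: {B0,B1} ∩ {B0,B1,B2,B4} = {B0,B1}; idom=B1
  B6: preds {B2,B4}: {B0,B1,B2} ∩ {B0,B1,B2,B4} = {B0,B1,B2}; idom=B2
  B7: preds {B4,B5}: {B0,B1,B2,B4} ∩ {B0,B1,B5} = {B0,B1}; idom=B1
  B8: preds {B5,B6}: {B0,B1,B5} ∩ {B0,B1,B2,B6} = {B0,B1}; idom=B1

Frontier:
  B1←B0: walk · to B0
  B1←B7: walk B7→B1 to B0
  B2←B1: walk · to B1
  B2←B6: walk B6→B2 to B1
  B3←B1: walk · to B1
  B3←B2: walk B2 to B1
  B5←B1: walk · to B1
  B5←B4: walk B4→B2 to B1
  B6←B2: walk · to B2
  B6←B4: walk B4 to B2
  B7←B4: walk B4→B2 to B1
  B7←B5: walk B5 to B1
  B8←B5: walk B5 to B1
  B8←B6: walk B6→B2 to B1
  B0: DF=∅
  B1: DF={B1}
  B2: DF={B2,B3,B5,B7,B8}
  B3: DF=∅
  B4: DF={B5,B6,B7}
  B5: DF={B7,B8}
  B6: DF={B2,B8}
  B7: DF={B1}
  B8: DF=∅
  B9: DF=∅

DF(B7) = ["B1"]

Answer: ["B1"]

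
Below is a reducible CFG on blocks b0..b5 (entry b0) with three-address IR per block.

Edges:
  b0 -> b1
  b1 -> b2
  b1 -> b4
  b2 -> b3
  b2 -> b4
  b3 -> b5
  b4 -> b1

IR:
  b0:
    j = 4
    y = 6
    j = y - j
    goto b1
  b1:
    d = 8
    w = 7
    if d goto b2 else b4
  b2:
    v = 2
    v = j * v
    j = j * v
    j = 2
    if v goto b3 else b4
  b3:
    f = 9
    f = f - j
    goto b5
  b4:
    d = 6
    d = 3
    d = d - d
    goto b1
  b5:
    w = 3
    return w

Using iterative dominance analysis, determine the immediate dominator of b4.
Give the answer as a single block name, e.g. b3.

idom tree: b1←b0 b2←b1 b3←b2 b4←b1 b5←b3
Dom at joins:
  b1: preds {b0,b4}: {b0} ∩ {b0,b1,b4} = {b0}; idom=b0
  b4: preds {b1,b2}: {b0,b1} ∩ {b0,b1,b2} = {b0,b1}; idom=b1

idom(b4) = b1

Answer: b1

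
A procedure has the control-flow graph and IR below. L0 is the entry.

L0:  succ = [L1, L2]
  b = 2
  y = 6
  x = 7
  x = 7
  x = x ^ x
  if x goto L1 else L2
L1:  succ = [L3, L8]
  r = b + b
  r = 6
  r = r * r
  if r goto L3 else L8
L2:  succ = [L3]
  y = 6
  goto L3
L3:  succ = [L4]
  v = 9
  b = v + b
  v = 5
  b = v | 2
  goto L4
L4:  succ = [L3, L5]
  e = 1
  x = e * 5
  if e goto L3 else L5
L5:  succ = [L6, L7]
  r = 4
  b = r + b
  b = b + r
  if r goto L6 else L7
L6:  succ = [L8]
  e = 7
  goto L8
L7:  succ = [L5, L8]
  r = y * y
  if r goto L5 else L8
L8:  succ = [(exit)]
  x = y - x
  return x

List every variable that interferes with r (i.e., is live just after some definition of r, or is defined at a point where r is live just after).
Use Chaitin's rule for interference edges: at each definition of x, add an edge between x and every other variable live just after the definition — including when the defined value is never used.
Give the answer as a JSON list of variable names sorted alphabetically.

Answer: ["b", "x", "y"]

Analysis:
Block summaries:
  L0: {b,x,y} / ∅
  L1: {r} / {b}
  L2: {y} / ∅
  L3: {b,v} / {b}
  L4: {e,x} / ∅
  L5: {b,r} / {b}
  L6: {e} / ∅
  L7: {r} / {y}
  L8: {x} / {x,y}

Live sets:
  L0 li=∅ lo={b,x,y}
  L1 li={b,x,y} lo={b,x,y}
  L2 li={b} lo={b,y}
  L3 li={b,y} lo={b,y}
  L4 li={b,y} lo={b,x,y}
  L5 li={b,x,y} lo={b,x,y}
  L6 li={x,y} lo={x,y}
  L7 li={b,x,y} lo={b,x,y}
  L8 li={x,y} lo=∅

Conflict graph:
  b↔{e,r,v,x,y}
  e↔{b,x,y}
  r↔{b,x,y}
  v↔{b,y}
  x↔{b,e,r,y}
  y↔{b,e,r,v,x}

N(r) = ["b", "x", "y"]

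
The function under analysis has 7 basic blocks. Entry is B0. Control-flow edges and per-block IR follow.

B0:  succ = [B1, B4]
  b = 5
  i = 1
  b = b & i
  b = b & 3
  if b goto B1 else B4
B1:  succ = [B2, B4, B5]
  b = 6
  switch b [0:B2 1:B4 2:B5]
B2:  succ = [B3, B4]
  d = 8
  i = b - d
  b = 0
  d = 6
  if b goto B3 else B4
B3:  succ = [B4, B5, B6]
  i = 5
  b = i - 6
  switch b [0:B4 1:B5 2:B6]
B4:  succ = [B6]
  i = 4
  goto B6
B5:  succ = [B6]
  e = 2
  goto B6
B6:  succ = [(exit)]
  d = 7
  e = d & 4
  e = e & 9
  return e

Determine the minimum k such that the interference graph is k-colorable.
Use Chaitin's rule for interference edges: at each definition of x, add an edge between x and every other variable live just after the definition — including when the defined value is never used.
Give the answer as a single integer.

Per-block:
  B0: {b,i} / ∅
  B1: {b} / ∅
  B2: {b,d,i} / {b}
  B3: {b,i} / ∅
  B4: {i} / ∅
  B5: {e} / ∅
  B6: {d,e} / ∅

Backward fixpoint:
  live B0: ∅→∅
  live B1: ∅→{b}
  live B2: {b}→∅
  live B3: ∅→∅
  live B4: ∅→∅
  live B5: ∅→∅
  live B6: ∅→∅

Interference:
  b↔{d,i}
  d↔{b}
  e↔∅
  i↔{b}

Chromatic number:
  {b,d} pairwise interfere (2-clique) ⇒ χ ≥ 2
  assign b→R0 d→R1 e→R0 i→R1 — no edge inside a register ⇒ χ ≤ 2
  χ = 2

Answer: 2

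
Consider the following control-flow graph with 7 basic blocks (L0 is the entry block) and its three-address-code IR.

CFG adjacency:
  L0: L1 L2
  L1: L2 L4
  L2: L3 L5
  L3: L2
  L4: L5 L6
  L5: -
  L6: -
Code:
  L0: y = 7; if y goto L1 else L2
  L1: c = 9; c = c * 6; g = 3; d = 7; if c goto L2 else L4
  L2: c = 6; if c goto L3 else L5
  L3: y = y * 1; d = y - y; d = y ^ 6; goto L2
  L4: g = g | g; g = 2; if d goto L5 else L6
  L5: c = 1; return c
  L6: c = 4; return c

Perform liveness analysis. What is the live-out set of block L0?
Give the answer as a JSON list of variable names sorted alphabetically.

Answer: ["y"]

Analysis:
def/use:
  L0 def {y} use ∅
  L1 def {c,d,g} use ∅
  L2 def {c} use ∅
  L3 def {d,y} use {y}
  L4 def {g} use {d,g}
  L5 def {c} use ∅
  L6 def {c} use ∅

Live sets:
  L0 li=∅ lo={y}
  L1 li={y} lo={d,g,y}
  L2 li={y} lo={y}
  L3 li={y} lo={y}
  L4 li={d,g} lo=∅
  L5 li=∅ lo=∅
  L6 li=∅ lo=∅

live-out(L0) = ["y"]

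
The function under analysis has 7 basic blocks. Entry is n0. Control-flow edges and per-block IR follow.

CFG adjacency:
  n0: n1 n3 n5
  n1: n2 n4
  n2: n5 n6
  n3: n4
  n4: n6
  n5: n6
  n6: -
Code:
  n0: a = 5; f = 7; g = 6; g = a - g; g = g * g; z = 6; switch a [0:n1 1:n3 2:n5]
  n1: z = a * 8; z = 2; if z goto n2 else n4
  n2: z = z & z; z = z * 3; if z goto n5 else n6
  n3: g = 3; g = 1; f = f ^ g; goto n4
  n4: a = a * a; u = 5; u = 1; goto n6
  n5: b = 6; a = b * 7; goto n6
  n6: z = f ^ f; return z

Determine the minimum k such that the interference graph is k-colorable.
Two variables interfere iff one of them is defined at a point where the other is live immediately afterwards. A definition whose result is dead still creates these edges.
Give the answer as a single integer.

Answer: 3

Analysis:
def/use:
  n0 def {a,f,g,z} use ∅
  n1 def {z} use {a}
  n2 def {z} use {z}
  n3 def {f,g} use {f}
  n4 def {a,u} use {a}
  n5 def {a,b} use ∅
  n6 def {z} use {f}

Live sets:
  n0: in=∅ out={a,f}
  n1: in={a,f} out={a,f,z}
  n2: in={f,z} out={f}
  n3: in={a,f} out={a,f}
  n4: in={a,f} out={f}
  n5: in={f} out={f}
  n6: in={f} out=∅

Interference:
  a — {f,g,z}
  b — {f}
  f — {a,b,g,u,z}
  g — {a,f}
  u — {f}
  z — {a,f}

Registers:
  lower bound: {a,f,g} mutually conflict ⇒ χ ≥ 3
  assign a→c1 b→c1 f→c0 g→c2 u→c1 z→c2 — no edge inside a register ⇒ χ ≤ 3
  χ = 3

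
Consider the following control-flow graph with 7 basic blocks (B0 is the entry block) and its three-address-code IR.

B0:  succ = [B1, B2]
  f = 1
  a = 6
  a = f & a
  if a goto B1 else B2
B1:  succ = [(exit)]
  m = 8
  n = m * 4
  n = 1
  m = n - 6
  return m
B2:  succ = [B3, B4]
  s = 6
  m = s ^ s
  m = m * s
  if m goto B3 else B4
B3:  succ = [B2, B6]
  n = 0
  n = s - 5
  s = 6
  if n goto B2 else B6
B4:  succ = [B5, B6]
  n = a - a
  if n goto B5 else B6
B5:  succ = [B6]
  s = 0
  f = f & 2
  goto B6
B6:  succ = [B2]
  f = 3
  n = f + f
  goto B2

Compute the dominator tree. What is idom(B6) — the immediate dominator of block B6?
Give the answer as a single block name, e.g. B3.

idom tree: B1←B0 B2←B0 B3←B2 B4←B2 B5←B4 B6←B2
Dom∩ at merges:
  B2: preds {B0,B3,B6}: {B0} ∩ {B0,B2,B3} ∩ {B0,B2,B6} = {B0}; idom=B0
  B6: preds {B3,B4,B5}: {B0,B2,B3} ∩ {B0,B2,B4} ∩ {B0,B2,B4,B5} = {B0,B2}; idom=B2

idom(B6) = B2

Answer: B2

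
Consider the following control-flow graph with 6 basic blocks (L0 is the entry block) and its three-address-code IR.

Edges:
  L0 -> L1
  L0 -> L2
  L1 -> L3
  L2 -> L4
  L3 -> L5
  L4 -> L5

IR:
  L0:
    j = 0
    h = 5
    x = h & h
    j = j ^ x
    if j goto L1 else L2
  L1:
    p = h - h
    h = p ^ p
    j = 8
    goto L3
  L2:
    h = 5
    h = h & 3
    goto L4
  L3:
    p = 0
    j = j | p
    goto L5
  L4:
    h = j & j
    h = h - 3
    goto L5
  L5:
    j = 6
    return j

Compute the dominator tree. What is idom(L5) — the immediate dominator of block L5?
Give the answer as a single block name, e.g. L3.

idom tree: L1←L0 L2←L0 L3←L1 L4←L2 L5←L0
Dom∩ at merges:
  L5: preds {L3,L4}: {L0,L1,L3} ∩ {L0,L2,L4} = {L0}; idom=L0

idom(L5) = L0

Answer: L0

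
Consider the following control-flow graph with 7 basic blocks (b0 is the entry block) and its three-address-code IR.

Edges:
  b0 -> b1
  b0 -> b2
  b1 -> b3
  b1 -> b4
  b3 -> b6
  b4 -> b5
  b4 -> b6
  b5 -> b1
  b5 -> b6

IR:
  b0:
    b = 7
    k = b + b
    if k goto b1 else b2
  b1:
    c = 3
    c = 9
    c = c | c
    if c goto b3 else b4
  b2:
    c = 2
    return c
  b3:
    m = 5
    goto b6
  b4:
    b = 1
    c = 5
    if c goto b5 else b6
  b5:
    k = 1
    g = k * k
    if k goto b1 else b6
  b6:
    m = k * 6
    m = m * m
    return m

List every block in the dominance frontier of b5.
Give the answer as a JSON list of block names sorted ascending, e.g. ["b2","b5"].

Answer: ["b1", "b6"]

Derivation:
idom tree: b1←b0 b2←b0 b3←b1 b4←b1 b5←b4 b6←b1
Join-block Dom:
  b1: preds {b0,b5}: {b0} ∩ {b0,b1,b4,b5} = {b0}; idom=b0
  b6: preds {b3,b4,b5}: {b0,b1,b3} ∩ {b0,b1,b4} ∩ {b0,b1,b4,b5} = {b0,b1}; idom=b1

Frontier:
  join b1 pred b0: · stop@b0
  join b1 pred b5: b5→b4→b1 stop@b0
  join b6 pred b3: b3 stop@b1
  join b6 pred b4: b4 stop@b1
  join b6 pred b5: b5→b4 stop@b1
  b0: DF=∅
  b1: DF={b1}
  b2: DF=∅
  b3: DF={b6}
  b4: DF={b1,b6}
  b5: DF={b1,b6}
  b6: DF=∅

DF(b5) = ["b1", "b6"]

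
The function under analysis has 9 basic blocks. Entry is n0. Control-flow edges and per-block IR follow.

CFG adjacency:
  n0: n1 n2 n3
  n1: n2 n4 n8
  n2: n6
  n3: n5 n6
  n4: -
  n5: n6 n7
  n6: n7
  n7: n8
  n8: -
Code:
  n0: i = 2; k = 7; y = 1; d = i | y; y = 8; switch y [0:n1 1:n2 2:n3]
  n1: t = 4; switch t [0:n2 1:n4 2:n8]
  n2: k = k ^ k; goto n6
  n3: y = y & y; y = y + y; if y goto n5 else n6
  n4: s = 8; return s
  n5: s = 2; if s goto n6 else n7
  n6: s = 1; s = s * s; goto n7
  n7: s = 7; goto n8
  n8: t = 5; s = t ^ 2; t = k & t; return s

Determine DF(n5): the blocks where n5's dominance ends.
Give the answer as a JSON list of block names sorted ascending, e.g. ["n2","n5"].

Answer: ["n6", "n7"]

Working:
idom tree: n1←n0 n2←n0 n3←n0 n4←n1 n5←n3 n6←n0 n7←n0 n8←n0
Dom at joins:
  n2: preds {n0,n1}: {n0} ∩ {n0,n1} = {n0}; idom=n0
  n6: preds {n2,n3,n5}: {n0,n2} ∩ {n0,n3} ∩ {n0,n3,n5} = {n0}; idom=n0
  n7: preds {n5,n6}: {n0,n3,n5} ∩ {n0,n6} = {n0}; idom=n0
  n8: preds {n1,n7}: {n0,n1} ∩ {n0,n7} = {n0}; idom=n0

Frontier:
  join n2 pred n0: · stop@n0
  join n2 pred n1: n1 stop@n0
  join n6 pred n2: n2 stop@n0
  join n6 pred n3: n3 stop@n0
  join n6 pred n5: n5→n3 stop@n0
  join n7 pred n5: n5→n3 stop@n0
  join n7 pred n6: n6 stop@n0
  join n8 pred n1: n1 stop@n0
  join n8 pred n7: n7 stop@n0
  DF(n0)=∅
  DF(n1)={n2,n8}
  DF(n2)={n6}
  DF(n3)={n6,n7}
  DF(n4)=∅
  DF(n5)={n6,n7}
  DF(n6)={n7}
  DF(n7)={n8}
  DF(n8)=∅

DF(n5) = ["n6", "n7"]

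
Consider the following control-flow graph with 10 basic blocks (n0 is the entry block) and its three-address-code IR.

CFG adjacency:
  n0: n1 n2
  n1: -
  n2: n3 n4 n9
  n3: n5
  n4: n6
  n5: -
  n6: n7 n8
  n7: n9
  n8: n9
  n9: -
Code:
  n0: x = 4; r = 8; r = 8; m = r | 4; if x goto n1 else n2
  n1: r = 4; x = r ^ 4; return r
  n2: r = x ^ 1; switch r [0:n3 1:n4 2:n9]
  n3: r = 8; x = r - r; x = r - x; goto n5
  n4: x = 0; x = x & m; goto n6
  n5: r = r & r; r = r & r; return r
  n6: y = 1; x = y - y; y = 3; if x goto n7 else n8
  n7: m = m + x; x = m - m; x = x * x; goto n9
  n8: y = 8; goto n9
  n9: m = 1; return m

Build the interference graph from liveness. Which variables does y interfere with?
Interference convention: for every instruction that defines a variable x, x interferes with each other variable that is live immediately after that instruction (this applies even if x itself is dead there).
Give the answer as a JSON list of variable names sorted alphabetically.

def/use:
  n0: {m,r,x} / ∅
  n1: {r,x} / ∅
  n2: {r} / {x}
  n3: {r,x} / ∅
  n4: {x} / {m}
  n5: {r} / {r}
  n6: {x,y} / ∅
  n7: {m,x} / {m,x}
  n8: {y} / ∅
  n9: {m} / ∅

Live sets:
  n0 li=∅ lo={m,x}
  n1 li=∅ lo=∅
  n2 li={m,x} lo={m}
  n3 li=∅ lo={r}
  n4 li={m} lo={m}
  n5 li={r} lo=∅
  n6 li={m} lo={m,x}
  n7 li={m,x} lo=∅
  n8 li=∅ lo=∅
  n9 li=∅ lo=∅

Interfere edges:
  m: {r,x,y}
  r: {m,x}
  x: {m,r,y}
  y: {m,x}

N(y) = ["m", "x"]

Answer: ["m", "x"]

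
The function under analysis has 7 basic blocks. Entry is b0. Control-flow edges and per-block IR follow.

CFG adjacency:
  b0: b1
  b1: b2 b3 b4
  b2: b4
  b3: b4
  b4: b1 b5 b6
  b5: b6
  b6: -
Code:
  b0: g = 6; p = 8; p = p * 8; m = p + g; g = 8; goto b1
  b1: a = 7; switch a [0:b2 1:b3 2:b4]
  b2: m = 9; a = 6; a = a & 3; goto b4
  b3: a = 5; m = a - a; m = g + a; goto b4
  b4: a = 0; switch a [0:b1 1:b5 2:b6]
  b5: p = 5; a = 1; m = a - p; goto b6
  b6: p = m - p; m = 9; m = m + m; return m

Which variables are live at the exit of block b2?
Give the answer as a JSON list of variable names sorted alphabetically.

Block summaries:
  b0: def={g,m,p} ue=∅
  b1: def={a} ue=∅
  b2: def={a,m} ue=∅
  b3: def={a,m} ue={g}
  b4: def={a} ue=∅
  b5: def={a,m,p} ue=∅
  b6: def={m,p} ue={m,p}

Backward fixpoint:
  b0: in=∅ out={g,m,p}
  b1: in={g,m,p} out={g,m,p}
  b2: in={g,p} out={g,m,p}
  b3: in={g,p} out={g,m,p}
  b4: in={g,m,p} out={g,m,p}
  b5: in=∅ out={m,p}
  b6: in={m,p} out=∅

live-out(b2) = ["g", "m", "p"]

Answer: ["g", "m", "p"]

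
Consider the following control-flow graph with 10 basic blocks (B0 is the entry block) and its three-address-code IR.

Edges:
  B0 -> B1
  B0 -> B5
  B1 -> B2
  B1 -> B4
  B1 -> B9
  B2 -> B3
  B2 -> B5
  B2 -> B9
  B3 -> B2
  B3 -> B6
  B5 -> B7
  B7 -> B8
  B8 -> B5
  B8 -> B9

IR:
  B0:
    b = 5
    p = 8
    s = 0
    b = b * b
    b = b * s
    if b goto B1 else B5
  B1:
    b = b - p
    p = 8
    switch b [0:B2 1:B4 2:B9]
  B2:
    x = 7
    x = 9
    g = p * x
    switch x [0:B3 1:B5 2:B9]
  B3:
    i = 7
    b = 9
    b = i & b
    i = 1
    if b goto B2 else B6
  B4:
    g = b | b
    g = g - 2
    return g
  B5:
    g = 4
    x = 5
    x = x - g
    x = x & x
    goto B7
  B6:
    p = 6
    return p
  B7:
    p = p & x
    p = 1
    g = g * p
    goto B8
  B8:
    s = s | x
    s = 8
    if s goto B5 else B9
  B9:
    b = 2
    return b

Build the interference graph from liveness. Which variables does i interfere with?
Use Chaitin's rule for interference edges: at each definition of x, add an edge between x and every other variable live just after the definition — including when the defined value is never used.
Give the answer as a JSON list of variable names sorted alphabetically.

Answer: ["b", "p", "s"]

Working:
Block summaries:
  B0 def {b,p,s} use ∅
  B1 def {b,p} use {b,p}
  B2 def {g,x} use {p}
  B3 def {b,i} use ∅
  B4 def {g} use {b}
  B5 def {g,x} use ∅
  B6 def {p} use ∅
  B7 def {g,p} use {g,p,x}
  B8 def {s} use {s,x}
  B9 def {b} use ∅

Liveness:
  B0: in=∅ out={b,p,s}
  B1: in={b,p,s} out={b,p,s}
  B2: in={p,s} out={p,s}
  B3: in={p,s} out={p,s}
  B4: in={b} out=∅
  B5: in={p,s} out={g,p,s,x}
  B6: in=∅ out=∅
  B7: in={g,p,s,x} out={p,s,x}
  B8: in={p,s,x} out={p,s}
  B9: in=∅ out=∅

Interference:
  b: {i,p,s}
  g: {p,s,x}
  i: {b,p,s}
  p: {b,g,i,s,x}
  s: {b,g,i,p,x}
  x: {g,p,s}

N(i) = ["b", "p", "s"]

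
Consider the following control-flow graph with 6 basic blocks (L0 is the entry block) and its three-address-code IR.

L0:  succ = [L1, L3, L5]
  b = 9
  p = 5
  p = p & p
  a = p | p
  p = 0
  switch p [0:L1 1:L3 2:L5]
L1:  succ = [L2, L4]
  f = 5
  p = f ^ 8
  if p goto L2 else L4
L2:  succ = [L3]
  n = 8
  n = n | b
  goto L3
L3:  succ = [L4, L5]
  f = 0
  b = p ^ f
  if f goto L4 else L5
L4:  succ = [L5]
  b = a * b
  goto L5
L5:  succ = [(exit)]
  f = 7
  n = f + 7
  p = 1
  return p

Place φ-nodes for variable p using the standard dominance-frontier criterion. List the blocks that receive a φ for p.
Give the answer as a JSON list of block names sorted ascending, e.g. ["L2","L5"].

Answer: ["L3", "L4", "L5"]

Analysis:
idom tree: L1←L0 L2←L1 L3←L0 L4←L0 L5←L0
Dom∩ at merges:
  L3: preds {L0,L2}: {L0} ∩ {L0,L1,L2} = {L0}; idom=L0
  L4: preds {L1,L3}: {L0,L1} ∩ {L0,L3} = {L0}; idom=L0
  L5: preds {L0,L3,L4}: {L0} ∩ {L0,L3} ∩ {L0,L4} = {L0}; idom=L0

DF derivation:
  join L3 pred L0: · stop@L0
  join L3 pred L2: L2→L1 stop@L0
  join L4 pred L1: L1 stop@L0
  join L4 pred L3: L3 stop@L0
  join L5 pred L0: · stop@L0
  join L5 pred L3: L3 stop@L0
  join L5 pred L4: L4 stop@L0
  DF(L0)=∅
  DF(L1)={L3,L4}
  DF(L2)={L3}
  DF(L3)={L4,L5}
  DF(L4)={L5}
  DF(L5)=∅

φ for p: defs {L0,L1,L5}
  DF⁺ = {L3,L4,L5}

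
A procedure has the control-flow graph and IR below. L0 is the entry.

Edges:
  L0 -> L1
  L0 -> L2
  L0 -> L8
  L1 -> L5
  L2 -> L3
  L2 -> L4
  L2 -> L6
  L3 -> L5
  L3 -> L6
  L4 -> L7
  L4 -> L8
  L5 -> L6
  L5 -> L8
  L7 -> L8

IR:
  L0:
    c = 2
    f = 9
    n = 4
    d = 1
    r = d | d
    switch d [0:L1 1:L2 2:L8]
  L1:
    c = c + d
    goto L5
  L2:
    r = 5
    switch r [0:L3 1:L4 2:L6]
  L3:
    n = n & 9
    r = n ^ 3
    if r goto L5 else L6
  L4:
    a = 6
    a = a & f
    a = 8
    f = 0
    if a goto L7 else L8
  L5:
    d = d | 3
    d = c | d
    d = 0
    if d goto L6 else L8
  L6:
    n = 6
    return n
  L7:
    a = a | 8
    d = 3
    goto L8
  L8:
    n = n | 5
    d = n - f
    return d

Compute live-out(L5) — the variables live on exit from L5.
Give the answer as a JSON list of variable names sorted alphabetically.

Block summaries:
  L0: def={c,d,f,n,r} ue=∅
  L1: def={c} ue={c,d}
  L2: def={r} ue=∅
  L3: def={n,r} ue={n}
  L4: def={a,f} ue={f}
  L5: def={d} ue={c,d}
  L6: def={n} ue=∅
  L7: def={a,d} ue={a}
  L8: def={d,n} ue={f,n}

Live sets:
  L0 li=∅ lo={c,d,f,n}
  L1 li={c,d,f,n} lo={c,d,f,n}
  L2 li={c,d,f,n} lo={c,d,f,n}
  L3 li={c,d,f,n} lo={c,d,f,n}
  L4 li={f,n} lo={a,f,n}
  L5 li={c,d,f,n} lo={f,n}
  L6 li=∅ lo=∅
  L7 li={a,f,n} lo={f,n}
  L8 li={f,n} lo=∅

live-out(L5) = ["f", "n"]

Answer: ["f", "n"]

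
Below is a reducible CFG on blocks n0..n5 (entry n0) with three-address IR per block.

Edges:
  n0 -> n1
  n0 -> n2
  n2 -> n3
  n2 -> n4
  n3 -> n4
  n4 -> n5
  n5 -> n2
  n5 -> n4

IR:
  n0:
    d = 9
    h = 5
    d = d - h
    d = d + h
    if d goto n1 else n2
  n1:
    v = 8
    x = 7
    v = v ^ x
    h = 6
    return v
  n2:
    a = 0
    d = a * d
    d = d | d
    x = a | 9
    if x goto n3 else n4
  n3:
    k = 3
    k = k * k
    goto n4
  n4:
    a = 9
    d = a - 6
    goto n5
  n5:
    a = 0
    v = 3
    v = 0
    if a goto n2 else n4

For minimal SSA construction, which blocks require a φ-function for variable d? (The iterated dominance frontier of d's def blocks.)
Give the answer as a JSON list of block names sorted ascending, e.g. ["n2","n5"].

Answer: ["n2", "n4"]

Analysis:
idom tree: n1←n0 n2←n0 n3←n2 n4←n2 n5←n4
Dom at joins:
  n2: preds {n0,n5}: {n0} ∩ {n0,n2,n4,n5} = {n0}; idom=n0
  n4: preds {n2,n3,n5}: {n0,n2} ∩ {n0,n2,n3} ∩ {n0,n2,n4,n5} = {n0,n2}; idom=n2

Frontier:
  join n2 pred n0: · stop@n0
  join n2 pred n5: n5→n4→n2 stop@n0
  join n4 pred n2: · stop@n2
  join n4 pred n3: n3 stop@n2
  join n4 pred n5: n5→n4 stop@n2
  n0 → ∅
  n1 → ∅
  n2 → {n2}
  n3 → {n4}
  n4 → {n2,n4}
  n5 → {n2,n4}

φ for d: defs {n0,n2,n4}
  DF⁺ = {n2,n4}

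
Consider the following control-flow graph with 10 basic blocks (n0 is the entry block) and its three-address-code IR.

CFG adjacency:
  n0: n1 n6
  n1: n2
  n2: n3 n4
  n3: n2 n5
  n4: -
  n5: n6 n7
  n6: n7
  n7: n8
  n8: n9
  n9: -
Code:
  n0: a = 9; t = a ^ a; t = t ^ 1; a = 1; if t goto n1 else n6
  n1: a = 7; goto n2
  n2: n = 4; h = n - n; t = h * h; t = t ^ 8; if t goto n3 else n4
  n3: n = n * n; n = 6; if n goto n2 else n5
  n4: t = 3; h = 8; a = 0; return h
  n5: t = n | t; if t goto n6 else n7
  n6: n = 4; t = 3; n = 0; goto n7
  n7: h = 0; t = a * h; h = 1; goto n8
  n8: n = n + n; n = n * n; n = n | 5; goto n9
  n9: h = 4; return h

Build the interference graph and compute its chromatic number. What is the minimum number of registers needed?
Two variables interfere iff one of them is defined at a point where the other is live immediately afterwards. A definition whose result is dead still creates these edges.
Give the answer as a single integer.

Answer: 3

Derivation:
Block summaries:
  n0: def={a,t} ue=∅
  n1: def={a} ue=∅
  n2: def={h,n,t} ue=∅
  n3: def={n} ue={n}
  n4: def={a,h,t} ue=∅
  n5: def={t} ue={n,t}
  n6: def={n,t} ue=∅
  n7: def={h,t} ue={a}
  n8: def={n} ue={n}
  n9: def={h} ue=∅

Backward fixpoint:
  n0: in=∅ out={a}
  n1: in=∅ out={a}
  n2: in={a} out={a,n,t}
  n3: in={a,n,t} out={a,n,t}
  n4: in=∅ out=∅
  n5: in={a,n,t} out={a,n}
  n6: in={a} out={a,n}
  n7: in={a,n} out={n}
  n8: in={n} out=∅
  n9: in=∅ out=∅

Interfere edges:
  a — {h,n,t}
  h — {a,n}
  n — {a,h,t}
  t — {a,n}

Registers:
  lower bound: {a,h,n} mutually conflict ⇒ χ ≥ 3
  3-colouring: R0={a}  R1={n}  R2={h,t}
  χ = 3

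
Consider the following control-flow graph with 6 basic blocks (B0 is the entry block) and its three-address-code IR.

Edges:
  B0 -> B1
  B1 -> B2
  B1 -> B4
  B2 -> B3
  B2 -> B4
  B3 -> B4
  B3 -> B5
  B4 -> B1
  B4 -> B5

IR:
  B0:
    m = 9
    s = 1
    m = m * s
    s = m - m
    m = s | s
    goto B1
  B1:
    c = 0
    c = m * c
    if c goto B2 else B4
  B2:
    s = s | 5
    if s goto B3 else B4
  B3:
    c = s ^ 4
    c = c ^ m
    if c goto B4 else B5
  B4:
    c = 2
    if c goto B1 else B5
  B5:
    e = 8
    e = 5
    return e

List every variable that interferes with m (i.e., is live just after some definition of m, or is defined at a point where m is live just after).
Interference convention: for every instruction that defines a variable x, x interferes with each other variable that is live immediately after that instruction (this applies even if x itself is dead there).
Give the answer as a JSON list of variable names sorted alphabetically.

Per-block:
  B0: {m,s} / ∅
  B1: {c} / {m}
  B2: {s} / {s}
  B3: {c} / {m,s}
  B4: {c} / ∅
  B5: {e} / ∅

Liveness:
  live B0: ∅→{m,s}
  live B1: {m,s}→{m,s}
  live B2: {m,s}→{m,s}
  live B3: {m,s}→{m,s}
  live B4: {m,s}→{m,s}
  live B5: ∅→∅

Interfere edges:
  c↔{m,s}
  e↔∅
  m↔{c,s}
  s↔{c,m}

N(m) = ["c", "s"]

Answer: ["c", "s"]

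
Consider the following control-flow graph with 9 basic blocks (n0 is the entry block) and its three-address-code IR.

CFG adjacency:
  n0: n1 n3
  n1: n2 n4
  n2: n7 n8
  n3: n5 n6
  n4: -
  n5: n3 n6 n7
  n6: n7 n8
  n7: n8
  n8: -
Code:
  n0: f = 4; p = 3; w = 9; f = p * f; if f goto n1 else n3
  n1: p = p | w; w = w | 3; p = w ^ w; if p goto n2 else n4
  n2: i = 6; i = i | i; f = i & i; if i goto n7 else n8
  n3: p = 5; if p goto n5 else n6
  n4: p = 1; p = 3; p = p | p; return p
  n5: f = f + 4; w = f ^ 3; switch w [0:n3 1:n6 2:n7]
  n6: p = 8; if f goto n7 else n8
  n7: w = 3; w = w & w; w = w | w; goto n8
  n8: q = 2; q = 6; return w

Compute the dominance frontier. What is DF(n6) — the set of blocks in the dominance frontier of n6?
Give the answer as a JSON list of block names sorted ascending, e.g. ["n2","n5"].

Answer: ["n7", "n8"]

Derivation:
idom tree: n1←n0 n2←n1 n3←n0 n4←n1 n5←n3 n6←n3 n7←n0 n8←n0
Dom∩ at merges:
  n3: preds {n0,n5}: {n0} ∩ {n0,n3,n5} = {n0}; idom=n0
  n6: preds {n3,n5}: {n0,n3} ∩ {n0,n3,n5} = {n0,n3}; idom=n3
  n7: preds {n2,n5,n6}: {n0,n1,n2} ∩ {n0,n3,n5} ∩ {n0,n3,n6} = {n0}; idom=n0
  n8: preds {n2,n6,n7}: {n0,n1,n2} ∩ {n0,n3,n6} ∩ {n0,n7} = {n0}; idom=n0

DF walk-up:
  n3←n0: walk · to n0
  n3←n5: walk n5→n3 to n0
  n6←n3: walk · to n3
  n6←n5: walk n5 to n3
  n7←n2: walk n2→n1 to n0
  n7←n5: walk n5→n3 to n0
  n7←n6: walk n6→n3 to n0
  n8←n2: walk n2→n1 to n0
  n8←n6: walk n6→n3 to n0
  n8←n7: walk n7 to n0
  n0 → ∅
  n1 → {n7,n8}
  n2 → {n7,n8}
  n3 → {n3,n7,n8}
  n4 → ∅
  n5 → {n3,n6,n7}
  n6 → {n7,n8}
  n7 → {n8}
  n8 → ∅

DF(n6) = ["n7", "n8"]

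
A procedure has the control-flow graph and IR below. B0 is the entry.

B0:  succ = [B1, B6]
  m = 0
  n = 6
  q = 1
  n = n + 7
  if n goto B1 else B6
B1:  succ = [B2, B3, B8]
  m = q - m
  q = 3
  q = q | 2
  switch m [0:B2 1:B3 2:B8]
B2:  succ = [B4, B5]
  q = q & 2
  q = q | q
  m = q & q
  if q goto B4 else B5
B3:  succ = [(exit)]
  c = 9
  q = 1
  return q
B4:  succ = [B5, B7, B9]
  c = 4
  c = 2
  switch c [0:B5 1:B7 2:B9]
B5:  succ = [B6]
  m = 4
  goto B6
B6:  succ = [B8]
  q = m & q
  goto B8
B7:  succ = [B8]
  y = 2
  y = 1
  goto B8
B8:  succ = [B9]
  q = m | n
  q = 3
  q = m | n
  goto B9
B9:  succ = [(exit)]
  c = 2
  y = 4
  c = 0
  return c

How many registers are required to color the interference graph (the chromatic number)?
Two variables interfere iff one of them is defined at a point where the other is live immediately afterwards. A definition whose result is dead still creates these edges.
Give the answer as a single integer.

def/use:
  B0: def={m,n,q} ue=∅
  B1: def={m,q} ue={m,q}
  B2: def={m,q} ue={q}
  B3: def={c,q} ue=∅
  B4: def={c} ue=∅
  B5: def={m} ue=∅
  B6: def={q} ue={m,q}
  B7: def={y} ue=∅
  B8: def={q} ue={m,n}
  B9: def={c,y} ue=∅

Live sets:
  B0: in=∅ out={m,n,q}
  B1: in={m,n,q} out={m,n,q}
  B2: in={n,q} out={m,n,q}
  B3: in=∅ out=∅
  B4: in={m,n,q} out={m,n,q}
  B5: in={n,q} out={m,n,q}
  B6: in={m,n,q} out={m,n}
  B7: in={m,n} out={m,n}
  B8: in={m,n} out=∅
  B9: in=∅ out=∅

Interfere edges:
  c — {m,n,q}
  m — {c,n,q,y}
  n — {c,m,q,y}
  q — {c,m,n}
  y — {m,n}

Colouring:
  clique {c,m,n,q} ⇒ need ≥ 4
  4-colouring: R0={m}  R1={n}  R2={c,y}  R3={q}
  χ = 4

Answer: 4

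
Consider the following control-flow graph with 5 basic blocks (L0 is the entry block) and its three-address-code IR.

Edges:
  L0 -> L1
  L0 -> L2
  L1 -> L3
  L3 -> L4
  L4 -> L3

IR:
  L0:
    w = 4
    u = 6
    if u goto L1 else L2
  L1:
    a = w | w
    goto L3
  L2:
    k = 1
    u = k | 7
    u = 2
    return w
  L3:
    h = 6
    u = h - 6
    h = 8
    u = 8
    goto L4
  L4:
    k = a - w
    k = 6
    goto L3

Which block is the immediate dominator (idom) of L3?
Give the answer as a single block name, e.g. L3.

idom tree: L1←L0 L2←L0 L3←L1 L4←L3
Dom∩ at merges:
  L3: preds {L1,L4}: {L0,L1} ∩ {L0,L1,L3,L4} = {L0,L1}; idom=L1

idom(L3) = L1

Answer: L1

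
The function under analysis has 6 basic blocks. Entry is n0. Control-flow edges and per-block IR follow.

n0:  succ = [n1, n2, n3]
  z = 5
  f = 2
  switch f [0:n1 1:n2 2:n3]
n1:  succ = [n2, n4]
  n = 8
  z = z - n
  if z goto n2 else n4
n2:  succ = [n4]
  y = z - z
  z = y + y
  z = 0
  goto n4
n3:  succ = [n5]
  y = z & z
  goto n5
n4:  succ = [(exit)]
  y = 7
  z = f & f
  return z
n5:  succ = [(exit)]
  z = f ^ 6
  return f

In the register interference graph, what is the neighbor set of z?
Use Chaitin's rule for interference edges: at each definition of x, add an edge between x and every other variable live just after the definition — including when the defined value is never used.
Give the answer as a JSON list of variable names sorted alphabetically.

Answer: ["f", "n"]

Analysis:
Block summaries:
  n0: def={f,z} ue=∅
  n1: def={n,z} ue={z}
  n2: def={y,z} ue={z}
  n3: def={y} ue={z}
  n4: def={y,z} ue={f}
  n5: def={z} ue={f}

Live sets:
  n0 li=∅ lo={f,z}
  n1 li={f,z} lo={f,z}
  n2 li={f,z} lo={f}
  n3 li={f,z} lo={f}
  n4 li={f} lo=∅
  n5 li={f} lo=∅

Interference:
  f — {n,y,z}
  n — {f,z}
  y — {f}
  z — {f,n}

N(z) = ["f", "n"]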